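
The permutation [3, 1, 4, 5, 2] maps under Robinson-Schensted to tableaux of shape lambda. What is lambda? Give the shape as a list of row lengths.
Row-insert each entry into an empty tableau.

After inserting 3: P = [[3]].
After inserting 1: P = [[1], [3]].
After inserting 4: P = [[1, 4], [3]].
After inserting 5: P = [[1, 4, 5], [3]].
After inserting 2: P = [[1, 2, 5], [3, 4]].

The final insertion tableau P = [[1, 2, 5], [3, 4]] has shape [3, 2].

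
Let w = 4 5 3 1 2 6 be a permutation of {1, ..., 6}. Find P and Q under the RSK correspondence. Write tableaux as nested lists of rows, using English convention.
Insert each entry of the permutation into P by Schensted row insertion, recording in Q the position of each new cell.

Insert 4: appended to row 1. P = [[4]], Q = [[1]].
Insert 5: appended to row 1. P = [[4, 5]], Q = [[1, 2]].
Insert 3: 3 bumps 4 from row 1; 4 starts row 2. P = [[3, 5], [4]], Q = [[1, 2], [3]].
Insert 1: 1 bumps 3 from row 1; 3 bumps 4 from row 2; 4 starts row 3. P = [[1, 5], [3], [4]], Q = [[1, 2], [3], [4]].
Insert 2: 2 bumps 5 from row 1; 5 appends to row 2. P = [[1, 2], [3, 5], [4]], Q = [[1, 2], [3, 5], [4]].
Insert 6: appended to row 1. P = [[1, 2, 6], [3, 5], [4]], Q = [[1, 2, 6], [3, 5], [4]].

So P = [[1, 2, 6], [3, 5], [4]], Q = [[1, 2, 6], [3, 5], [4]].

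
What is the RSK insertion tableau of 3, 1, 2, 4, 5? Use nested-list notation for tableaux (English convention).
Insert 3: appended to row 1. P = [[3]].
Insert 1: 1 bumps 3 from row 1; 3 starts row 2. P = [[1], [3]].
Insert 2: appended to row 1. P = [[1, 2], [3]].
Insert 4: appended to row 1. P = [[1, 2, 4], [3]].
Insert 5: appended to row 1. P = [[1, 2, 4, 5], [3]].

So P = [[1, 2, 4, 5], [3]].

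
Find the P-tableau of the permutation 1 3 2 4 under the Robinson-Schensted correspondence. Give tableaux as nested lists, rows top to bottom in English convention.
P = [[1, 2, 4], [3]]

Insert 1: appended to row 1. P = [[1]].
Insert 3: appended to row 1. P = [[1, 3]].
Insert 2: 2 bumps 3 from row 1; 3 starts row 2. P = [[1, 2], [3]].
Insert 4: appended to row 1. P = [[1, 2, 4], [3]].

So P = [[1, 2, 4], [3]].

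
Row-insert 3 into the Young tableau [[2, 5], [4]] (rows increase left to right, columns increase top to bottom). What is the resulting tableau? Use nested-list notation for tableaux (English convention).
In row 1, 3 replaces 5 (the leftmost entry greater than 3); 5 is bumped to row 2. 5 is appended to row 2. The new tableau is [[2, 3], [4, 5]].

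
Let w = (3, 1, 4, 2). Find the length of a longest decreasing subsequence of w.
2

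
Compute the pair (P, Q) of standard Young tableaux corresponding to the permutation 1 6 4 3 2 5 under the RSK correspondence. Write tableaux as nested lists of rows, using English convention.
P = [[1, 2, 5], [3], [4], [6]], Q = [[1, 2, 6], [3], [4], [5]]

Insert each entry of the permutation into P by Schensted row insertion, recording in Q the position of each new cell.

Insert 1: appended to row 1. P = [[1]].
Insert 6: appended to row 1. P = [[1, 6]].
Insert 4: 4 bumps 6 from row 1; 6 starts row 2. P = [[1, 4], [6]].
Insert 3: 3 bumps 4 from row 1; 4 bumps 6 from row 2; 6 starts row 3. P = [[1, 3], [4], [6]].
Insert 2: 2 bumps 3 from row 1; 3 bumps 4 from row 2; 4 bumps 6 from row 3; 6 starts row 4. P = [[1, 2], [3], [4], [6]].
Insert 5: appended to row 1. P = [[1, 2, 5], [3], [4], [6]].

So P = [[1, 2, 5], [3], [4], [6]], Q = [[1, 2, 6], [3], [4], [5]].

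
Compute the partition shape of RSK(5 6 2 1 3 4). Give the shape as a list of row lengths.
Row-insert each entry into an empty tableau.

After inserting 5: P = [[5]].
After inserting 6: P = [[5, 6]].
After inserting 2: P = [[2, 6], [5]].
After inserting 1: P = [[1, 6], [2], [5]].
After inserting 3: P = [[1, 3], [2, 6], [5]].
After inserting 4: P = [[1, 3, 4], [2, 6], [5]].

The final insertion tableau P = [[1, 3, 4], [2, 6], [5]] has shape [3, 2, 1].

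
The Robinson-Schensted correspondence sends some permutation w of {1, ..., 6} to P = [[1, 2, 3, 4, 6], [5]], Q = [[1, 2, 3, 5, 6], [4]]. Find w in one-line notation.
1 2 5 3 4 6

Reverse the RSK construction: for i from n down to 1, find the cell of Q containing i, remove the entry at that cell from P, and reverse-bump it up through P; the value ejected from row 1 is w(i).

Step i=6: Q has 6 at row 1, column 5; remove that cell from P, ejecting 6. So w(6) = 6. P is now [[1, 2, 3, 4], [5]].
Step i=5: Q has 5 at row 1, column 4; remove that cell from P, ejecting 4. So w(5) = 4. P is now [[1, 2, 3], [5]].
Step i=4: Q has 4 at row 2, column 1; remove 5 from row 2 of P and reverse-bump: 5 enters row 1 and ejects 3. So w(4) = 3. P is now [[1, 2, 5]].
Step i=3: Q has 3 at row 1, column 3; remove that cell from P, ejecting 5. So w(3) = 5. P is now [[1, 2]].
Step i=2: Q has 2 at row 1, column 2; remove that cell from P, ejecting 2. So w(2) = 2. P is now [[1]].
Step i=1: Q has 1 at row 1, column 1; remove that cell from P, ejecting 1. So w(1) = 1. P is now [].

So w = 1 2 5 3 4 6.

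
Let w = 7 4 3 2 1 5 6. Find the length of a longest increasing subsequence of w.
3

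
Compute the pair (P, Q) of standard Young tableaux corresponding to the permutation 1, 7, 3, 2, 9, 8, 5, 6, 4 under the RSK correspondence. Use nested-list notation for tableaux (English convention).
P = [[1, 2, 4, 6], [3, 5], [7, 8], [9]], Q = [[1, 2, 5, 8], [3, 6], [4, 7], [9]]

Insert each entry of the permutation into P by Schensted row insertion, recording in Q the position of each new cell.

Insert 1: appended to row 1. P = [[1]].
Insert 7: appended to row 1. P = [[1, 7]].
Insert 3: 3 bumps 7 from row 1; 7 starts row 2. P = [[1, 3], [7]].
Insert 2: 2 bumps 3 from row 1; 3 bumps 7 from row 2; 7 starts row 3. P = [[1, 2], [3], [7]].
Insert 9: appended to row 1. P = [[1, 2, 9], [3], [7]].
Insert 8: 8 bumps 9 from row 1; 9 appends to row 2. P = [[1, 2, 8], [3, 9], [7]].
Insert 5: 5 bumps 8 from row 1; 8 bumps 9 from row 2; 9 appends to row 3. P = [[1, 2, 5], [3, 8], [7, 9]].
Insert 6: appended to row 1. P = [[1, 2, 5, 6], [3, 8], [7, 9]].
Insert 4: 4 bumps 5 from row 1; 5 bumps 8 from row 2; 8 bumps 9 from row 3; 9 starts row 4. P = [[1, 2, 4, 6], [3, 5], [7, 8], [9]].

So P = [[1, 2, 4, 6], [3, 5], [7, 8], [9]], Q = [[1, 2, 5, 8], [3, 6], [4, 7], [9]].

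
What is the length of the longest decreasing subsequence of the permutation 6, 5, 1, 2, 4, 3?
4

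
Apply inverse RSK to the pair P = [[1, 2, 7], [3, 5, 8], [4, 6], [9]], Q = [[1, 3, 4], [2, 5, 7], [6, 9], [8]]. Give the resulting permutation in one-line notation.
Reverse the RSK construction: for i from n down to 1, find the cell of Q containing i, remove the entry at that cell from P, and reverse-bump it up through P; the value ejected from row 1 is w(i).

Step i=9: Q has 9 at row 3, column 2; remove 6 from row 3 of P and reverse-bump: 6 enters row 2 and ejects 5; 5 enters row 1 and ejects 2. So w(9) = 2. P is now [[1, 5, 7], [3, 6, 8], [4], [9]].
Step i=8: Q has 8 at row 4, column 1; remove 9 from row 4 of P and reverse-bump: 9 enters row 3 and ejects 4; 4 enters row 2 and ejects 3; 3 enters row 1 and ejects 1. So w(8) = 1. P is now [[3, 5, 7], [4, 6, 8], [9]].
Step i=7: Q has 7 at row 2, column 3; remove 8 from row 2 of P and reverse-bump: 8 enters row 1 and ejects 7. So w(7) = 7. P is now [[3, 5, 8], [4, 6], [9]].
Step i=6: Q has 6 at row 3, column 1; remove 9 from row 3 of P and reverse-bump: 9 enters row 2 and ejects 6; 6 enters row 1 and ejects 5. So w(6) = 5. P is now [[3, 6, 8], [4, 9]].
Step i=5: Q has 5 at row 2, column 2; remove 9 from row 2 of P and reverse-bump: 9 enters row 1 and ejects 8. So w(5) = 8. P is now [[3, 6, 9], [4]].
Step i=4: Q has 4 at row 1, column 3; remove that cell from P, ejecting 9. So w(4) = 9. P is now [[3, 6], [4]].
Step i=3: Q has 3 at row 1, column 2; remove that cell from P, ejecting 6. So w(3) = 6. P is now [[3], [4]].
Step i=2: Q has 2 at row 2, column 1; remove 4 from row 2 of P and reverse-bump: 4 enters row 1 and ejects 3. So w(2) = 3. P is now [[4]].
Step i=1: Q has 1 at row 1, column 1; remove that cell from P, ejecting 4. So w(1) = 4. P is now [].

So w = 4 3 6 9 8 5 7 1 2.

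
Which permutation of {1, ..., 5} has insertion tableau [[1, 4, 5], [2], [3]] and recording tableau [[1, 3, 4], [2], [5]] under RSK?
3 2 4 5 1

Reverse the RSK construction: for i from n down to 1, find the cell of Q containing i, remove the entry at that cell from P, and reverse-bump it up through P; the value ejected from row 1 is w(i).

Step i=5: Q has 5 at row 3, column 1; remove 3 from row 3 of P and reverse-bump: 3 enters row 2 and ejects 2; 2 enters row 1 and ejects 1. So w(5) = 1. P is now [[2, 4, 5], [3]].
Step i=4: Q has 4 at row 1, column 3; remove that cell from P, ejecting 5. So w(4) = 5. P is now [[2, 4], [3]].
Step i=3: Q has 3 at row 1, column 2; remove that cell from P, ejecting 4. So w(3) = 4. P is now [[2], [3]].
Step i=2: Q has 2 at row 2, column 1; remove 3 from row 2 of P and reverse-bump: 3 enters row 1 and ejects 2. So w(2) = 2. P is now [[3]].
Step i=1: Q has 1 at row 1, column 1; remove that cell from P, ejecting 3. So w(1) = 3. P is now [].

So w = 3 2 4 5 1.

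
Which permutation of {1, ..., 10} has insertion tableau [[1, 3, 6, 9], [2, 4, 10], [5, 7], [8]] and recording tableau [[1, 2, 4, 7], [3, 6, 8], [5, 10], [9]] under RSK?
2 8 5 7 4 6 10 9 1 3

Reverse the RSK construction: for i from n down to 1, find the cell of Q containing i, remove the entry at that cell from P, and reverse-bump it up through P; the value ejected from row 1 is w(i).

Step i=10: Q has 10 at row 3, column 2; remove 7 from row 3 of P and reverse-bump: 7 enters row 2 and ejects 4; 4 enters row 1 and ejects 3. So w(10) = 3. P is now [[1, 4, 6, 9], [2, 7, 10], [5], [8]].
Step i=9: Q has 9 at row 4, column 1; remove 8 from row 4 of P and reverse-bump: 8 enters row 3 and ejects 5; 5 enters row 2 and ejects 2; 2 enters row 1 and ejects 1. So w(9) = 1. P is now [[2, 4, 6, 9], [5, 7, 10], [8]].
Step i=8: Q has 8 at row 2, column 3; remove 10 from row 2 of P and reverse-bump: 10 enters row 1 and ejects 9. So w(8) = 9. P is now [[2, 4, 6, 10], [5, 7], [8]].
Step i=7: Q has 7 at row 1, column 4; remove that cell from P, ejecting 10. So w(7) = 10. P is now [[2, 4, 6], [5, 7], [8]].
Step i=6: Q has 6 at row 2, column 2; remove 7 from row 2 of P and reverse-bump: 7 enters row 1 and ejects 6. So w(6) = 6. P is now [[2, 4, 7], [5], [8]].
Step i=5: Q has 5 at row 3, column 1; remove 8 from row 3 of P and reverse-bump: 8 enters row 2 and ejects 5; 5 enters row 1 and ejects 4. So w(5) = 4. P is now [[2, 5, 7], [8]].
Step i=4: Q has 4 at row 1, column 3; remove that cell from P, ejecting 7. So w(4) = 7. P is now [[2, 5], [8]].
Step i=3: Q has 3 at row 2, column 1; remove 8 from row 2 of P and reverse-bump: 8 enters row 1 and ejects 5. So w(3) = 5. P is now [[2, 8]].
Step i=2: Q has 2 at row 1, column 2; remove that cell from P, ejecting 8. So w(2) = 8. P is now [[2]].
Step i=1: Q has 1 at row 1, column 1; remove that cell from P, ejecting 2. So w(1) = 2. P is now [].

So w = 2 8 5 7 4 6 10 9 1 3.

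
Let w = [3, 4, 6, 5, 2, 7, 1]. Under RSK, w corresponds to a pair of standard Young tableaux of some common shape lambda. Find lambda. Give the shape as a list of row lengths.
Row-insert each entry into an empty tableau.

After inserting 3: P = [[3]].
After inserting 4: P = [[3, 4]].
After inserting 6: P = [[3, 4, 6]].
After inserting 5: P = [[3, 4, 5], [6]].
After inserting 2: P = [[2, 4, 5], [3], [6]].
After inserting 7: P = [[2, 4, 5, 7], [3], [6]].
After inserting 1: P = [[1, 4, 5, 7], [2], [3], [6]].

The final insertion tableau P = [[1, 4, 5, 7], [2], [3], [6]] has shape [4, 1, 1, 1].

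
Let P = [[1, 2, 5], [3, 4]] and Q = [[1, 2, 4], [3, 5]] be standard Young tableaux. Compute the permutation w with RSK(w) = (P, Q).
3 4 1 5 2

Reverse RSK: for i = n, n-1, ..., 1, locate i in Q, remove the corresponding corner cell from P, and reverse-bump its entry up through P; the value ejected from row 1 is w(i).

So w = 3 4 1 5 2.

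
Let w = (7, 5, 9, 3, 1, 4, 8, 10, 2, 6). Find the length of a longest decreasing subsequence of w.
4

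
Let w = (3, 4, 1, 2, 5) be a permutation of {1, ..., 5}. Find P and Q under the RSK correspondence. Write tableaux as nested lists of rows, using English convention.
Insert each entry of the permutation into P by Schensted row insertion, recording in Q the position of each new cell.

After inserting 3: P = [[3]].
After inserting 4: P = [[3, 4]].
After inserting 1: P = [[1, 4], [3]].
After inserting 2: P = [[1, 2], [3, 4]].
After inserting 5: P = [[1, 2, 5], [3, 4]].

So P = [[1, 2, 5], [3, 4]], Q = [[1, 2, 5], [3, 4]].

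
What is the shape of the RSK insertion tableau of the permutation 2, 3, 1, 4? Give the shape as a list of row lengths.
[3, 1]

Row-insert each entry into an empty tableau.

After inserting 2: P = [[2]].
After inserting 3: P = [[2, 3]].
After inserting 1: P = [[1, 3], [2]].
After inserting 4: P = [[1, 3, 4], [2]].

The final insertion tableau P = [[1, 3, 4], [2]] has shape [3, 1].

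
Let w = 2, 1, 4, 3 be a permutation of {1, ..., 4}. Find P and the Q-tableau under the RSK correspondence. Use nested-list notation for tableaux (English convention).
P = [[1, 3], [2, 4]], Q = [[1, 3], [2, 4]]

Insert each entry of the permutation into P by Schensted row insertion, recording in Q the position of each new cell.

Insert 2: appended to row 1. P = [[2]].
Insert 1: 1 bumps 2 from row 1; 2 starts row 2. P = [[1], [2]].
Insert 4: appended to row 1. P = [[1, 4], [2]].
Insert 3: 3 bumps 4 from row 1; 4 appends to row 2. P = [[1, 3], [2, 4]].

So P = [[1, 3], [2, 4]], Q = [[1, 3], [2, 4]].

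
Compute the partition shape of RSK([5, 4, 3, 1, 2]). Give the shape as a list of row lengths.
RSK row insertion gives P = [[1, 2], [3], [4], [5]], which has shape [2, 1, 1, 1].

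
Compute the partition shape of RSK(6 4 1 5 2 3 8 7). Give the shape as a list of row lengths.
RSK row insertion gives P = [[1, 2, 3, 7], [4, 5, 8], [6]], which has shape [4, 3, 1].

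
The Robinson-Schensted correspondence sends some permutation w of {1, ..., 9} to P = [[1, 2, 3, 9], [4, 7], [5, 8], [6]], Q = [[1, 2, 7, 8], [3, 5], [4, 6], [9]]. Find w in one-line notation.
6 8 5 1 7 2 4 9 3

Reverse the RSK construction: for i from n down to 1, find the cell of Q containing i, remove the entry at that cell from P, and reverse-bump it up through P; the value ejected from row 1 is w(i).

Step i=9: Q has 9 at row 4, column 1; remove 6 from row 4 of P and reverse-bump: 6 enters row 3 and ejects 5; 5 enters row 2 and ejects 4; 4 enters row 1 and ejects 3. So w(9) = 3. P is now [[1, 2, 4, 9], [5, 7], [6, 8]].
Step i=8: Q has 8 at row 1, column 4; remove that cell from P, ejecting 9. So w(8) = 9. P is now [[1, 2, 4], [5, 7], [6, 8]].
Step i=7: Q has 7 at row 1, column 3; remove that cell from P, ejecting 4. So w(7) = 4. P is now [[1, 2], [5, 7], [6, 8]].
Step i=6: Q has 6 at row 3, column 2; remove 8 from row 3 of P and reverse-bump: 8 enters row 2 and ejects 7; 7 enters row 1 and ejects 2. So w(6) = 2. P is now [[1, 7], [5, 8], [6]].
Step i=5: Q has 5 at row 2, column 2; remove 8 from row 2 of P and reverse-bump: 8 enters row 1 and ejects 7. So w(5) = 7. P is now [[1, 8], [5], [6]].
Step i=4: Q has 4 at row 3, column 1; remove 6 from row 3 of P and reverse-bump: 6 enters row 2 and ejects 5; 5 enters row 1 and ejects 1. So w(4) = 1. P is now [[5, 8], [6]].
Step i=3: Q has 3 at row 2, column 1; remove 6 from row 2 of P and reverse-bump: 6 enters row 1 and ejects 5. So w(3) = 5. P is now [[6, 8]].
Step i=2: Q has 2 at row 1, column 2; remove that cell from P, ejecting 8. So w(2) = 8. P is now [[6]].
Step i=1: Q has 1 at row 1, column 1; remove that cell from P, ejecting 6. So w(1) = 6. P is now [].

So w = 6 8 5 1 7 2 4 9 3.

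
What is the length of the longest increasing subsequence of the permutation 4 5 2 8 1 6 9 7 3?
4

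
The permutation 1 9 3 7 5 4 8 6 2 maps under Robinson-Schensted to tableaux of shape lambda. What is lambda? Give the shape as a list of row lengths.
[4, 2, 1, 1, 1]

Row-insert each entry into an empty tableau.

After inserting 1: P = [[1]].
After inserting 9: P = [[1, 9]].
After inserting 3: P = [[1, 3], [9]].
After inserting 7: P = [[1, 3, 7], [9]].
After inserting 5: P = [[1, 3, 5], [7], [9]].
After inserting 4: P = [[1, 3, 4], [5], [7], [9]].
After inserting 8: P = [[1, 3, 4, 8], [5], [7], [9]].
After inserting 6: P = [[1, 3, 4, 6], [5, 8], [7], [9]].
After inserting 2: P = [[1, 2, 4, 6], [3, 8], [5], [7], [9]].

The final insertion tableau P = [[1, 2, 4, 6], [3, 8], [5], [7], [9]] has shape [4, 2, 1, 1, 1].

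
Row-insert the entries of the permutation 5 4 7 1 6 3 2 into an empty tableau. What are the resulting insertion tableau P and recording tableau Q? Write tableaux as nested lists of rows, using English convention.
P = [[1, 2], [3, 6], [4, 7], [5]], Q = [[1, 3], [2, 5], [4, 6], [7]]

Insert each entry of the permutation into P by Schensted row insertion, recording in Q the position of each new cell.

Insert 5: appended to row 1. P = [[5]], Q = [[1]].
Insert 4: 4 bumps 5 from row 1; 5 starts row 2. P = [[4], [5]], Q = [[1], [2]].
Insert 7: appended to row 1. P = [[4, 7], [5]], Q = [[1, 3], [2]].
Insert 1: 1 bumps 4 from row 1; 4 bumps 5 from row 2; 5 starts row 3. P = [[1, 7], [4], [5]], Q = [[1, 3], [2], [4]].
Insert 6: 6 bumps 7 from row 1; 7 appends to row 2. P = [[1, 6], [4, 7], [5]], Q = [[1, 3], [2, 5], [4]].
Insert 3: 3 bumps 6 from row 1; 6 bumps 7 from row 2; 7 appends to row 3. P = [[1, 3], [4, 6], [5, 7]], Q = [[1, 3], [2, 5], [4, 6]].
Insert 2: 2 bumps 3 from row 1; 3 bumps 4 from row 2; 4 bumps 5 from row 3; 5 starts row 4. P = [[1, 2], [3, 6], [4, 7], [5]], Q = [[1, 3], [2, 5], [4, 6], [7]].

So P = [[1, 2], [3, 6], [4, 7], [5]], Q = [[1, 3], [2, 5], [4, 6], [7]].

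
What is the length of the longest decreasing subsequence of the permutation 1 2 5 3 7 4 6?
2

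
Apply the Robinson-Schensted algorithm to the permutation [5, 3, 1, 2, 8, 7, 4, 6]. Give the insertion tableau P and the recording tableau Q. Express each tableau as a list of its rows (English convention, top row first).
P = [[1, 2, 4, 6], [3, 7], [5, 8]], Q = [[1, 4, 5, 8], [2, 6], [3, 7]]

Insert each entry of the permutation into P by Schensted row insertion, recording in Q the position of each new cell.

Insert 5: appended to row 1. P = [[5]].
Insert 3: 3 bumps 5 from row 1; 5 starts row 2. P = [[3], [5]].
Insert 1: 1 bumps 3 from row 1; 3 bumps 5 from row 2; 5 starts row 3. P = [[1], [3], [5]].
Insert 2: appended to row 1. P = [[1, 2], [3], [5]].
Insert 8: appended to row 1. P = [[1, 2, 8], [3], [5]].
Insert 7: 7 bumps 8 from row 1; 8 appends to row 2. P = [[1, 2, 7], [3, 8], [5]].
Insert 4: 4 bumps 7 from row 1; 7 bumps 8 from row 2; 8 appends to row 3. P = [[1, 2, 4], [3, 7], [5, 8]].
Insert 6: appended to row 1. P = [[1, 2, 4, 6], [3, 7], [5, 8]].

So P = [[1, 2, 4, 6], [3, 7], [5, 8]], Q = [[1, 4, 5, 8], [2, 6], [3, 7]].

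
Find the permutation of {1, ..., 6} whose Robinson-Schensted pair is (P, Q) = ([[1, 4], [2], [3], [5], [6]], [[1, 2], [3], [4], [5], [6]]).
Reverse the RSK construction: for i from n down to 1, find the cell of Q containing i, remove the entry at that cell from P, and reverse-bump it up through P; the value ejected from row 1 is w(i).

Step i=6: Q has 6 at row 5, column 1; remove 6 from row 5 of P and reverse-bump: 6 enters row 4 and ejects 5; 5 enters row 3 and ejects 3; 3 enters row 2 and ejects 2; 2 enters row 1 and ejects 1. So w(6) = 1. P is now [[2, 4], [3], [5], [6]].
Step i=5: Q has 5 at row 4, column 1; remove 6 from row 4 of P and reverse-bump: 6 enters row 3 and ejects 5; 5 enters row 2 and ejects 3; 3 enters row 1 and ejects 2. So w(5) = 2. P is now [[3, 4], [5], [6]].
Step i=4: Q has 4 at row 3, column 1; remove 6 from row 3 of P and reverse-bump: 6 enters row 2 and ejects 5; 5 enters row 1 and ejects 4. So w(4) = 4. P is now [[3, 5], [6]].
Step i=3: Q has 3 at row 2, column 1; remove 6 from row 2 of P and reverse-bump: 6 enters row 1 and ejects 5. So w(3) = 5. P is now [[3, 6]].
Step i=2: Q has 2 at row 1, column 2; remove that cell from P, ejecting 6. So w(2) = 6. P is now [[3]].
Step i=1: Q has 1 at row 1, column 1; remove that cell from P, ejecting 3. So w(1) = 3. P is now [].

So w = 3 6 5 4 2 1.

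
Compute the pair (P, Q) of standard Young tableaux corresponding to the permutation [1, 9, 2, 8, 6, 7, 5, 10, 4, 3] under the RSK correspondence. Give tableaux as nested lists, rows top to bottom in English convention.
Insert each entry of the permutation into P by Schensted row insertion, recording in Q the position of each new cell.

Insert 1: appended to row 1. P = [[1]].
Insert 9: appended to row 1. P = [[1, 9]].
Insert 2: 2 bumps 9 from row 1; 9 starts row 2. P = [[1, 2], [9]].
Insert 8: appended to row 1. P = [[1, 2, 8], [9]].
Insert 6: 6 bumps 8 from row 1; 8 bumps 9 from row 2; 9 starts row 3. P = [[1, 2, 6], [8], [9]].
Insert 7: appended to row 1. P = [[1, 2, 6, 7], [8], [9]].
Insert 5: 5 bumps 6 from row 1; 6 bumps 8 from row 2; 8 bumps 9 from row 3; 9 starts row 4. P = [[1, 2, 5, 7], [6], [8], [9]].
Insert 10: appended to row 1. P = [[1, 2, 5, 7, 10], [6], [8], [9]].
Insert 4: 4 bumps 5 from row 1; 5 bumps 6 from row 2; 6 bumps 8 from row 3; 8 bumps 9 from row 4; 9 starts row 5. P = [[1, 2, 4, 7, 10], [5], [6], [8], [9]].
Insert 3: 3 bumps 4 from row 1; 4 bumps 5 from row 2; 5 bumps 6 from row 3; 6 bumps 8 from row 4; 8 bumps 9 from row 5; 9 starts row 6. P = [[1, 2, 3, 7, 10], [4], [5], [6], [8], [9]].

So P = [[1, 2, 3, 7, 10], [4], [5], [6], [8], [9]], Q = [[1, 2, 4, 6, 8], [3], [5], [7], [9], [10]].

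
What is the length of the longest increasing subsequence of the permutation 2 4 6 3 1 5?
3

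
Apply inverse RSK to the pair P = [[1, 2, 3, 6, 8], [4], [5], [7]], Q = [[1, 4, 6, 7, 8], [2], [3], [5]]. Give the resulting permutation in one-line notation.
Reverse the RSK construction: for i from n down to 1, find the cell of Q containing i, remove the entry at that cell from P, and reverse-bump it up through P; the value ejected from row 1 is w(i).

Step i=8: Q has 8 at row 1, column 5; remove that cell from P, ejecting 8. So w(8) = 8. P is now [[1, 2, 3, 6], [4], [5], [7]].
Step i=7: Q has 7 at row 1, column 4; remove that cell from P, ejecting 6. So w(7) = 6. P is now [[1, 2, 3], [4], [5], [7]].
Step i=6: Q has 6 at row 1, column 3; remove that cell from P, ejecting 3. So w(6) = 3. P is now [[1, 2], [4], [5], [7]].
Step i=5: Q has 5 at row 4, column 1; remove 7 from row 4 of P and reverse-bump: 7 enters row 3 and ejects 5; 5 enters row 2 and ejects 4; 4 enters row 1 and ejects 2. So w(5) = 2. P is now [[1, 4], [5], [7]].
Step i=4: Q has 4 at row 1, column 2; remove that cell from P, ejecting 4. So w(4) = 4. P is now [[1], [5], [7]].
Step i=3: Q has 3 at row 3, column 1; remove 7 from row 3 of P and reverse-bump: 7 enters row 2 and ejects 5; 5 enters row 1 and ejects 1. So w(3) = 1. P is now [[5], [7]].
Step i=2: Q has 2 at row 2, column 1; remove 7 from row 2 of P and reverse-bump: 7 enters row 1 and ejects 5. So w(2) = 5. P is now [[7]].
Step i=1: Q has 1 at row 1, column 1; remove that cell from P, ejecting 7. So w(1) = 7. P is now [].

So w = 7 5 1 4 2 3 6 8.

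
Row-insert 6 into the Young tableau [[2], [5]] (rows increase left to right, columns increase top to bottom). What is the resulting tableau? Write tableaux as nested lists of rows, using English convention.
[[2, 6], [5]]

6 is larger than every entry of row 1, so it is appended to row 1. The new tableau is [[2, 6], [5]].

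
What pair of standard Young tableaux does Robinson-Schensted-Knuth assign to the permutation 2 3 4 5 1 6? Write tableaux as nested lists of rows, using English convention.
P = [[1, 3, 4, 5, 6], [2]], Q = [[1, 2, 3, 4, 6], [5]]

Insert each entry of the permutation into P by Schensted row insertion, recording in Q the position of each new cell.

Insert 2: appended to row 1. P = [[2]].
Insert 3: appended to row 1. P = [[2, 3]].
Insert 4: appended to row 1. P = [[2, 3, 4]].
Insert 5: appended to row 1. P = [[2, 3, 4, 5]].
Insert 1: 1 bumps 2 from row 1; 2 starts row 2. P = [[1, 3, 4, 5], [2]].
Insert 6: appended to row 1. P = [[1, 3, 4, 5, 6], [2]].

So P = [[1, 3, 4, 5, 6], [2]], Q = [[1, 2, 3, 4, 6], [5]].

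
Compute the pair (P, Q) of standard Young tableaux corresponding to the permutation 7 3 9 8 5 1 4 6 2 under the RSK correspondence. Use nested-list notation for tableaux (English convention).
Insert each entry of the permutation into P by Schensted row insertion, recording in Q the position of each new cell.

Insert 7: appended to row 1. P = [[7]].
Insert 3: 3 bumps 7 from row 1; 7 starts row 2. P = [[3], [7]].
Insert 9: appended to row 1. P = [[3, 9], [7]].
Insert 8: 8 bumps 9 from row 1; 9 appends to row 2. P = [[3, 8], [7, 9]].
Insert 5: 5 bumps 8 from row 1; 8 bumps 9 from row 2; 9 starts row 3. P = [[3, 5], [7, 8], [9]].
Insert 1: 1 bumps 3 from row 1; 3 bumps 7 from row 2; 7 bumps 9 from row 3; 9 starts row 4. P = [[1, 5], [3, 8], [7], [9]].
Insert 4: 4 bumps 5 from row 1; 5 bumps 8 from row 2; 8 appends to row 3. P = [[1, 4], [3, 5], [7, 8], [9]].
Insert 6: appended to row 1. P = [[1, 4, 6], [3, 5], [7, 8], [9]].
Insert 2: 2 bumps 4 from row 1; 4 bumps 5 from row 2; 5 bumps 7 from row 3; 7 bumps 9 from row 4; 9 starts row 5. P = [[1, 2, 6], [3, 4], [5, 8], [7], [9]].

So P = [[1, 2, 6], [3, 4], [5, 8], [7], [9]], Q = [[1, 3, 8], [2, 4], [5, 7], [6], [9]].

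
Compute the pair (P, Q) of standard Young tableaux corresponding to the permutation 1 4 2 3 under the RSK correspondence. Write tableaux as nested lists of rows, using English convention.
P = [[1, 2, 3], [4]], Q = [[1, 2, 4], [3]]

Insert each entry of the permutation into P by Schensted row insertion, recording in Q the position of each new cell.

Insert 1: appended to row 1. P = [[1]], Q = [[1]].
Insert 4: appended to row 1. P = [[1, 4]], Q = [[1, 2]].
Insert 2: 2 bumps 4 from row 1; 4 starts row 2. P = [[1, 2], [4]], Q = [[1, 2], [3]].
Insert 3: appended to row 1. P = [[1, 2, 3], [4]], Q = [[1, 2, 4], [3]].

So P = [[1, 2, 3], [4]], Q = [[1, 2, 4], [3]].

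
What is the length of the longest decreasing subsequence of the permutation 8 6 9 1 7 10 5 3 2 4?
5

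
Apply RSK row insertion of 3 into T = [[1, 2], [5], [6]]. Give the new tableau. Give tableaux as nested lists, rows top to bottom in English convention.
[[1, 2, 3], [5], [6]]

3 is larger than every entry of row 1, so it is appended to row 1. The new tableau is [[1, 2, 3], [5], [6]].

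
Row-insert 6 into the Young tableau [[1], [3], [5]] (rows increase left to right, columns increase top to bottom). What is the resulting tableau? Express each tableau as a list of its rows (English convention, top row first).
[[1, 6], [3], [5]]

6 is larger than every entry of row 1, so it is appended to row 1. The new tableau is [[1, 6], [3], [5]].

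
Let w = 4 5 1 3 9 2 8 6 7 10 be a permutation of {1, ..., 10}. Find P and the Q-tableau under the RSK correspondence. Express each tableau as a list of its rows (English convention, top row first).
Insert each entry of the permutation into P by Schensted row insertion, recording in Q the position of each new cell.

Insert 4: appended to row 1. P = [[4]].
Insert 5: appended to row 1. P = [[4, 5]].
Insert 1: 1 bumps 4 from row 1; 4 starts row 2. P = [[1, 5], [4]].
Insert 3: 3 bumps 5 from row 1; 5 appends to row 2. P = [[1, 3], [4, 5]].
Insert 9: appended to row 1. P = [[1, 3, 9], [4, 5]].
Insert 2: 2 bumps 3 from row 1; 3 bumps 4 from row 2; 4 starts row 3. P = [[1, 2, 9], [3, 5], [4]].
Insert 8: 8 bumps 9 from row 1; 9 appends to row 2. P = [[1, 2, 8], [3, 5, 9], [4]].
Insert 6: 6 bumps 8 from row 1; 8 bumps 9 from row 2; 9 appends to row 3. P = [[1, 2, 6], [3, 5, 8], [4, 9]].
Insert 7: appended to row 1. P = [[1, 2, 6, 7], [3, 5, 8], [4, 9]].
Insert 10: appended to row 1. P = [[1, 2, 6, 7, 10], [3, 5, 8], [4, 9]].

So P = [[1, 2, 6, 7, 10], [3, 5, 8], [4, 9]], Q = [[1, 2, 5, 9, 10], [3, 4, 7], [6, 8]].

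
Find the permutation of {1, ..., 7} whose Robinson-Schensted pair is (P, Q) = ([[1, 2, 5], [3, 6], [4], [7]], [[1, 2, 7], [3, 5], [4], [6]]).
Reverse the RSK construction: for i from n down to 1, find the cell of Q containing i, remove the entry at that cell from P, and reverse-bump it up through P; the value ejected from row 1 is w(i).

Step i=7: Q has 7 at row 1, column 3; remove that cell from P, ejecting 5. So w(7) = 5. P is now [[1, 2], [3, 6], [4], [7]].
Step i=6: Q has 6 at row 4, column 1; remove 7 from row 4 of P and reverse-bump: 7 enters row 3 and ejects 4; 4 enters row 2 and ejects 3; 3 enters row 1 and ejects 2. So w(6) = 2. P is now [[1, 3], [4, 6], [7]].
Step i=5: Q has 5 at row 2, column 2; remove 6 from row 2 of P and reverse-bump: 6 enters row 1 and ejects 3. So w(5) = 3. P is now [[1, 6], [4], [7]].
Step i=4: Q has 4 at row 3, column 1; remove 7 from row 3 of P and reverse-bump: 7 enters row 2 and ejects 4; 4 enters row 1 and ejects 1. So w(4) = 1. P is now [[4, 6], [7]].
Step i=3: Q has 3 at row 2, column 1; remove 7 from row 2 of P and reverse-bump: 7 enters row 1 and ejects 6. So w(3) = 6. P is now [[4, 7]].
Step i=2: Q has 2 at row 1, column 2; remove that cell from P, ejecting 7. So w(2) = 7. P is now [[4]].
Step i=1: Q has 1 at row 1, column 1; remove that cell from P, ejecting 4. So w(1) = 4. P is now [].

So w = 4 7 6 1 3 2 5.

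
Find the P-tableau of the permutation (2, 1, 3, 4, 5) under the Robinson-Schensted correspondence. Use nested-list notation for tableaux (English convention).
P = [[1, 3, 4, 5], [2]]

Insert 2: appended to row 1. P = [[2]].
Insert 1: 1 bumps 2 from row 1; 2 starts row 2. P = [[1], [2]].
Insert 3: appended to row 1. P = [[1, 3], [2]].
Insert 4: appended to row 1. P = [[1, 3, 4], [2]].
Insert 5: appended to row 1. P = [[1, 3, 4, 5], [2]].

So P = [[1, 3, 4, 5], [2]].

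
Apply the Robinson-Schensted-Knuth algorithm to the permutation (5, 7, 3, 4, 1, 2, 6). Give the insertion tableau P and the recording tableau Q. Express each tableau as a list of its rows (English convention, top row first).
P = [[1, 2, 6], [3, 4], [5, 7]], Q = [[1, 2, 7], [3, 4], [5, 6]]

Insert each entry of the permutation into P by Schensted row insertion, recording in Q the position of each new cell.

Insert 5: appended to row 1. P = [[5]].
Insert 7: appended to row 1. P = [[5, 7]].
Insert 3: 3 bumps 5 from row 1; 5 starts row 2. P = [[3, 7], [5]].
Insert 4: 4 bumps 7 from row 1; 7 appends to row 2. P = [[3, 4], [5, 7]].
Insert 1: 1 bumps 3 from row 1; 3 bumps 5 from row 2; 5 starts row 3. P = [[1, 4], [3, 7], [5]].
Insert 2: 2 bumps 4 from row 1; 4 bumps 7 from row 2; 7 appends to row 3. P = [[1, 2], [3, 4], [5, 7]].
Insert 6: appended to row 1. P = [[1, 2, 6], [3, 4], [5, 7]].

So P = [[1, 2, 6], [3, 4], [5, 7]], Q = [[1, 2, 7], [3, 4], [5, 6]].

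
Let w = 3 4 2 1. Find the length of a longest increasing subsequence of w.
2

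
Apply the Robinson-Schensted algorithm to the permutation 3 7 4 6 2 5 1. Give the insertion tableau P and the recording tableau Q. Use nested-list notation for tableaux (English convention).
Insert each entry of the permutation into P by Schensted row insertion, recording in Q the position of each new cell.

Insert 3: appended to row 1. P = [[3]].
Insert 7: appended to row 1. P = [[3, 7]].
Insert 4: 4 bumps 7 from row 1; 7 starts row 2. P = [[3, 4], [7]].
Insert 6: appended to row 1. P = [[3, 4, 6], [7]].
Insert 2: 2 bumps 3 from row 1; 3 bumps 7 from row 2; 7 starts row 3. P = [[2, 4, 6], [3], [7]].
Insert 5: 5 bumps 6 from row 1; 6 appends to row 2. P = [[2, 4, 5], [3, 6], [7]].
Insert 1: 1 bumps 2 from row 1; 2 bumps 3 from row 2; 3 bumps 7 from row 3; 7 starts row 4. P = [[1, 4, 5], [2, 6], [3], [7]].

So P = [[1, 4, 5], [2, 6], [3], [7]], Q = [[1, 2, 4], [3, 6], [5], [7]].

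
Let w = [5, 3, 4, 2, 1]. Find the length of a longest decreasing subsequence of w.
4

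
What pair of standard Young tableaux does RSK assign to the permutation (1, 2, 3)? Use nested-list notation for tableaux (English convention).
Insert each entry of the permutation into P by Schensted row insertion, recording in Q the position of each new cell.

Insert 1: appended to row 1. P = [[1]], Q = [[1]].
Insert 2: appended to row 1. P = [[1, 2]], Q = [[1, 2]].
Insert 3: appended to row 1. P = [[1, 2, 3]], Q = [[1, 2, 3]].

So P = [[1, 2, 3]], Q = [[1, 2, 3]].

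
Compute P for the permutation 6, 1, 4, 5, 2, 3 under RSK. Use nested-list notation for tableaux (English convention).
P = [[1, 2, 3], [4, 5], [6]]

Insert 6: appended to row 1. P = [[6]].
Insert 1: 1 bumps 6 from row 1; 6 starts row 2. P = [[1], [6]].
Insert 4: appended to row 1. P = [[1, 4], [6]].
Insert 5: appended to row 1. P = [[1, 4, 5], [6]].
Insert 2: 2 bumps 4 from row 1; 4 bumps 6 from row 2; 6 starts row 3. P = [[1, 2, 5], [4], [6]].
Insert 3: 3 bumps 5 from row 1; 5 appends to row 2. P = [[1, 2, 3], [4, 5], [6]].

So P = [[1, 2, 3], [4, 5], [6]].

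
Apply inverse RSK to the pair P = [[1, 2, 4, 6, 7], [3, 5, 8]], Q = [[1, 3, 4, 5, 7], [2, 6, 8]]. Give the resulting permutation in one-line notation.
3 1 2 5 6 4 8 7

Reverse the RSK construction: for i from n down to 1, find the cell of Q containing i, remove the entry at that cell from P, and reverse-bump it up through P; the value ejected from row 1 is w(i).

Step i=8: Q has 8 at row 2, column 3; remove 8 from row 2 of P and reverse-bump: 8 enters row 1 and ejects 7. So w(8) = 7. P is now [[1, 2, 4, 6, 8], [3, 5]].
Step i=7: Q has 7 at row 1, column 5; remove that cell from P, ejecting 8. So w(7) = 8. P is now [[1, 2, 4, 6], [3, 5]].
Step i=6: Q has 6 at row 2, column 2; remove 5 from row 2 of P and reverse-bump: 5 enters row 1 and ejects 4. So w(6) = 4. P is now [[1, 2, 5, 6], [3]].
Step i=5: Q has 5 at row 1, column 4; remove that cell from P, ejecting 6. So w(5) = 6. P is now [[1, 2, 5], [3]].
Step i=4: Q has 4 at row 1, column 3; remove that cell from P, ejecting 5. So w(4) = 5. P is now [[1, 2], [3]].
Step i=3: Q has 3 at row 1, column 2; remove that cell from P, ejecting 2. So w(3) = 2. P is now [[1], [3]].
Step i=2: Q has 2 at row 2, column 1; remove 3 from row 2 of P and reverse-bump: 3 enters row 1 and ejects 1. So w(2) = 1. P is now [[3]].
Step i=1: Q has 1 at row 1, column 1; remove that cell from P, ejecting 3. So w(1) = 3. P is now [].

So w = 3 1 2 5 6 4 8 7.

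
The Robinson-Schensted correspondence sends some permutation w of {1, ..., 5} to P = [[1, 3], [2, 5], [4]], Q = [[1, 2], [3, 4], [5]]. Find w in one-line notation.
Reverse the RSK construction: for i from n down to 1, find the cell of Q containing i, remove the entry at that cell from P, and reverse-bump it up through P; the value ejected from row 1 is w(i).

Step i=5: Q has 5 at row 3, column 1; remove 4 from row 3 of P and reverse-bump: 4 enters row 2 and ejects 2; 2 enters row 1 and ejects 1. So w(5) = 1. P is now [[2, 3], [4, 5]].
Step i=4: Q has 4 at row 2, column 2; remove 5 from row 2 of P and reverse-bump: 5 enters row 1 and ejects 3. So w(4) = 3. P is now [[2, 5], [4]].
Step i=3: Q has 3 at row 2, column 1; remove 4 from row 2 of P and reverse-bump: 4 enters row 1 and ejects 2. So w(3) = 2. P is now [[4, 5]].
Step i=2: Q has 2 at row 1, column 2; remove that cell from P, ejecting 5. So w(2) = 5. P is now [[4]].
Step i=1: Q has 1 at row 1, column 1; remove that cell from P, ejecting 4. So w(1) = 4. P is now [].

So w = 4 5 2 3 1.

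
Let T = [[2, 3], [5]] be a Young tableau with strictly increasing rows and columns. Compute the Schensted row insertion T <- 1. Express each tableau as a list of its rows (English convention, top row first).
[[1, 3], [2], [5]]

In row 1, 1 replaces 2 (the leftmost entry greater than 1); 2 is bumped to row 2. In row 2, 2 replaces 5 (the leftmost entry greater than 2); 5 is bumped to row 3. 5 starts a new row 3. The new tableau is [[1, 3], [2], [5]].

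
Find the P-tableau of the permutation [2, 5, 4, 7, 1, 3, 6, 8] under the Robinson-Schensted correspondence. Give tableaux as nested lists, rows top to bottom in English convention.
P = [[1, 3, 6, 8], [2, 4, 7], [5]]

After inserting 2: P = [[2]].
After inserting 5: P = [[2, 5]].
After inserting 4: P = [[2, 4], [5]].
After inserting 7: P = [[2, 4, 7], [5]].
After inserting 1: P = [[1, 4, 7], [2], [5]].
After inserting 3: P = [[1, 3, 7], [2, 4], [5]].
After inserting 6: P = [[1, 3, 6], [2, 4, 7], [5]].
After inserting 8: P = [[1, 3, 6, 8], [2, 4, 7], [5]].

So P = [[1, 3, 6, 8], [2, 4, 7], [5]].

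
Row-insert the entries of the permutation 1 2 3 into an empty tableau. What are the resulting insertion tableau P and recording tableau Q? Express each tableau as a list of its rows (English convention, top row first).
Insert each entry of the permutation into P by Schensted row insertion, recording in Q the position of each new cell.

Insert 1: appended to row 1. P = [[1]].
Insert 2: appended to row 1. P = [[1, 2]].
Insert 3: appended to row 1. P = [[1, 2, 3]].

So P = [[1, 2, 3]], Q = [[1, 2, 3]].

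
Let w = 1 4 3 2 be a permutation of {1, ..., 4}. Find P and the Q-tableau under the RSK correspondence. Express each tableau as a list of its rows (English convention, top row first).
P = [[1, 2], [3], [4]], Q = [[1, 2], [3], [4]]

Insert each entry of the permutation into P by Schensted row insertion, recording in Q the position of each new cell.

Insert 1: appended to row 1. P = [[1]], Q = [[1]].
Insert 4: appended to row 1. P = [[1, 4]], Q = [[1, 2]].
Insert 3: 3 bumps 4 from row 1; 4 starts row 2. P = [[1, 3], [4]], Q = [[1, 2], [3]].
Insert 2: 2 bumps 3 from row 1; 3 bumps 4 from row 2; 4 starts row 3. P = [[1, 2], [3], [4]], Q = [[1, 2], [3], [4]].

So P = [[1, 2], [3], [4]], Q = [[1, 2], [3], [4]].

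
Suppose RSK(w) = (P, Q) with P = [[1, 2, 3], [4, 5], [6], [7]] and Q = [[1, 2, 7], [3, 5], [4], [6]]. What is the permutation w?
Reverse the RSK construction: for i from n down to 1, find the cell of Q containing i, remove the entry at that cell from P, and reverse-bump it up through P; the value ejected from row 1 is w(i).

Step i=7: Q has 7 at row 1, column 3; remove that cell from P, ejecting 3. So w(7) = 3. P is now [[1, 2], [4, 5], [6], [7]].
Step i=6: Q has 6 at row 4, column 1; remove 7 from row 4 of P and reverse-bump: 7 enters row 3 and ejects 6; 6 enters row 2 and ejects 5; 5 enters row 1 and ejects 2. So w(6) = 2. P is now [[1, 5], [4, 6], [7]].
Step i=5: Q has 5 at row 2, column 2; remove 6 from row 2 of P and reverse-bump: 6 enters row 1 and ejects 5. So w(5) = 5. P is now [[1, 6], [4], [7]].
Step i=4: Q has 4 at row 3, column 1; remove 7 from row 3 of P and reverse-bump: 7 enters row 2 and ejects 4; 4 enters row 1 and ejects 1. So w(4) = 1. P is now [[4, 6], [7]].
Step i=3: Q has 3 at row 2, column 1; remove 7 from row 2 of P and reverse-bump: 7 enters row 1 and ejects 6. So w(3) = 6. P is now [[4, 7]].
Step i=2: Q has 2 at row 1, column 2; remove that cell from P, ejecting 7. So w(2) = 7. P is now [[4]].
Step i=1: Q has 1 at row 1, column 1; remove that cell from P, ejecting 4. So w(1) = 4. P is now [].

So w = 4 7 6 1 5 2 3.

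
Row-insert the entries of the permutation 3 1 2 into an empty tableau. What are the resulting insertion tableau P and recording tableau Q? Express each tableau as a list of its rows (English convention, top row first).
P = [[1, 2], [3]], Q = [[1, 3], [2]]

Insert each entry of the permutation into P by Schensted row insertion, recording in Q the position of each new cell.

Insert 3: appended to row 1. P = [[3]].
Insert 1: 1 bumps 3 from row 1; 3 starts row 2. P = [[1], [3]].
Insert 2: appended to row 1. P = [[1, 2], [3]].

So P = [[1, 2], [3]], Q = [[1, 3], [2]].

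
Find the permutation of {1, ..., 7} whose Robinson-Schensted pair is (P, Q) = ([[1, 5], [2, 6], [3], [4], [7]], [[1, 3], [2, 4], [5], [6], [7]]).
4 3 7 6 5 2 1

Reverse RSK: for i = n, n-1, ..., 1, locate i in Q, remove the corresponding corner cell from P, and reverse-bump its entry up through P; the value ejected from row 1 is w(i).

So w = 4 3 7 6 5 2 1.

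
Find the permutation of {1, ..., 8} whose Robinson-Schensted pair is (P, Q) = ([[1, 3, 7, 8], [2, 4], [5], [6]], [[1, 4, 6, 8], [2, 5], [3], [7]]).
Reverse the RSK construction: for i from n down to 1, find the cell of Q containing i, remove the entry at that cell from P, and reverse-bump it up through P; the value ejected from row 1 is w(i).

Step i=8: Q has 8 at row 1, column 4; remove that cell from P, ejecting 8. So w(8) = 8. P is now [[1, 3, 7], [2, 4], [5], [6]].
Step i=7: Q has 7 at row 4, column 1; remove 6 from row 4 of P and reverse-bump: 6 enters row 3 and ejects 5; 5 enters row 2 and ejects 4; 4 enters row 1 and ejects 3. So w(7) = 3. P is now [[1, 4, 7], [2, 5], [6]].
Step i=6: Q has 6 at row 1, column 3; remove that cell from P, ejecting 7. So w(6) = 7. P is now [[1, 4], [2, 5], [6]].
Step i=5: Q has 5 at row 2, column 2; remove 5 from row 2 of P and reverse-bump: 5 enters row 1 and ejects 4. So w(5) = 4. P is now [[1, 5], [2], [6]].
Step i=4: Q has 4 at row 1, column 2; remove that cell from P, ejecting 5. So w(4) = 5. P is now [[1], [2], [6]].
Step i=3: Q has 3 at row 3, column 1; remove 6 from row 3 of P and reverse-bump: 6 enters row 2 and ejects 2; 2 enters row 1 and ejects 1. So w(3) = 1. P is now [[2], [6]].
Step i=2: Q has 2 at row 2, column 1; remove 6 from row 2 of P and reverse-bump: 6 enters row 1 and ejects 2. So w(2) = 2. P is now [[6]].
Step i=1: Q has 1 at row 1, column 1; remove that cell from P, ejecting 6. So w(1) = 6. P is now [].

So w = 6 2 1 5 4 7 3 8.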